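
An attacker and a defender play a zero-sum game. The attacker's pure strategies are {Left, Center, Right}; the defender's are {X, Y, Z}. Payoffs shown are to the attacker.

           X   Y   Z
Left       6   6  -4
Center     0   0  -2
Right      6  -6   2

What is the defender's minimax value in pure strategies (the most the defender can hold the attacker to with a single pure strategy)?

2

Column maxima: X → 6, Y → 6, Z → 2.
The smallest of these is 2.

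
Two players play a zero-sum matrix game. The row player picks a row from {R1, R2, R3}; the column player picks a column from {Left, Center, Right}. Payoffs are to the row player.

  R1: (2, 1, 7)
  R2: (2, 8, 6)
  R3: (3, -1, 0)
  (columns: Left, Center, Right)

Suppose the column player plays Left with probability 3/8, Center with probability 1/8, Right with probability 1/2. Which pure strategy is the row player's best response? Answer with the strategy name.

R2

Expected payoff of R1: (3/8)·2 + (1/8)·1 + (1/2)·7 = 35/8.
Expected payoff of R2: (3/8)·2 + (1/8)·8 + (1/2)·6 = 19/4.
Expected payoff of R3: (3/8)·3 + (1/8)·(-1) + (1/2)·0 = 1.
The largest is 19/4, so the row player's best response is R2.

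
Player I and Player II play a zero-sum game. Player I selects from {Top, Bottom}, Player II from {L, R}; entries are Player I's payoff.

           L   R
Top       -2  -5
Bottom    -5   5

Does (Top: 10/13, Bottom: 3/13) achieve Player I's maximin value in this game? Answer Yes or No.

Yes

Against L this mix gives (10/13)·(-2) + (3/13)·(-5) = -35/13.
Against R this mix gives (10/13)·(-5) + (3/13)·5 = -35/13.
All of Player II's active replies (L, R) yield -35/13, and no column does worse for Player I. The mix makes Player II indifferent and guarantees -35/13, so it is optimal.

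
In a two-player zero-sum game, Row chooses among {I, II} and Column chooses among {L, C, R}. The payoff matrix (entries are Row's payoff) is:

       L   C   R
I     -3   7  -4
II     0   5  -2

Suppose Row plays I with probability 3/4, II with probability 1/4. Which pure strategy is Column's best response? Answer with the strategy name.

R

If Column plays L, Row's expected payoff is (3/4)·(-3) + (1/4)·0 = -9/4.
If Column plays C, Row's expected payoff is (3/4)·7 + (1/4)·5 = 13/2.
If Column plays R, Row's expected payoff is (3/4)·(-4) + (1/4)·(-2) = -7/2.
Column minimizes Row's payoff; the smallest is -7/2, so the best response is R.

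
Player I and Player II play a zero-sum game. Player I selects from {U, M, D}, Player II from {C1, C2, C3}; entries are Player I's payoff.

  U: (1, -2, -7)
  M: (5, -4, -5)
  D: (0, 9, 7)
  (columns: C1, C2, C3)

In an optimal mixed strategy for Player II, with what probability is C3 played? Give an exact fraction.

Row minima: U → -7, M → -5, D → 0; maximin = 0.
Column maxima: C1 → 5, C2 → 9, C3 → 7; minimax = 5.
0 ≠ 5, so there is no saddle point; optimal play is mixed.
C2 is strictly dominated by C3 (it gives Player I strictly more in every row), so Player II never plays it.
With C2 eliminated, U is strictly dominated by M (M gives Player I strictly more in every remaining column), so Player I never plays it.
On the remaining 2×2 (M, D vs C1, C3):
Let Player I play M with probability p. Expected payoff against C1: 5p + 0(1−p) = 5p; against C3: (-5)p + 7(1−p) = −12p + 7.
Setting these equal: 5p = −12p + 7 ⇒ 17p = 7 ⇒ p = 7/17, and the value is (5)·(7/17) = 35/17.
For Player II: with q = P(C1), equating M's and D's payoffs gives 10q − 5 = −7q + 7 ⇒ q = 12/17.

5/17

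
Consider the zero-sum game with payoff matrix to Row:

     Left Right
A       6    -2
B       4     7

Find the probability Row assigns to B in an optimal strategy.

8/11

Row minima: A → -2, B → 4; maximin = 4.
Column maxima: Left → 6, Right → 7; minimax = 6.
4 ≠ 6, so there is no saddle point; optimal play is mixed.
Let Row play A with probability p. Expected payoff against Left: 6p + 4(1−p) = 2p + 4; against Right: (-2)p + 7(1−p) = −9p + 7.
Setting these equal: 2p + 4 = −9p + 7 ⇒ 11p = 3 ⇒ p = 3/11, and the value is (2)·(3/11) + 4 = 50/11.
For Column: with q = P(Left), equating A's and B's payoffs gives 8q − 2 = −3q + 7 ⇒ q = 9/11.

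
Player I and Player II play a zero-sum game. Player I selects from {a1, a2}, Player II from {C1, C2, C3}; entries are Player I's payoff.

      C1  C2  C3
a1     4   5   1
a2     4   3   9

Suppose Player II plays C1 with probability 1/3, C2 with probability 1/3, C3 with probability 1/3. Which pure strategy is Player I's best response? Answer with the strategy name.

a2

Expected payoff of a1: (1/3)·4 + (1/3)·5 + (1/3)·1 = 10/3.
Expected payoff of a2: (1/3)·4 + (1/3)·3 + (1/3)·9 = 16/3.
The largest is 16/3, so Player I's best response is a2.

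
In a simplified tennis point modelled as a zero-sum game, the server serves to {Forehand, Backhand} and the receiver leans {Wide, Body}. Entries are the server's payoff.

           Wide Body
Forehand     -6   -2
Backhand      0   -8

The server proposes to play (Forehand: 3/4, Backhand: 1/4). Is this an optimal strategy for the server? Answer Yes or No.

No

Against Wide this mix gives (3/4)·(-6) + (1/4)·0 = -9/2.
Against Body this mix gives (3/4)·(-2) + (1/4)·(-8) = -7/2.
The receiver will play Wide, holding the server to -9/2. Shifting weight toward the row that does better against Wide would raise this floor (the equalizing mix achieves -4 against both Wide and Body), so the proposed strategy is not optimal.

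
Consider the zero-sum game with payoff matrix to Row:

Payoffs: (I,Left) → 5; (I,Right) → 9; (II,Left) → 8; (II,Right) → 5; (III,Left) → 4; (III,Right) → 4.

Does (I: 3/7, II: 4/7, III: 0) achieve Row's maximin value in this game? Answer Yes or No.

Yes

Against Left this mix gives (3/7)·5 + (4/7)·8 = 47/7.
Against Right this mix gives (3/7)·9 + (4/7)·5 = 47/7.
All of Column's active replies (Left, Right) yield 47/7, and no column does worse for Row. The mix makes Column indifferent and guarantees 47/7, so it is optimal.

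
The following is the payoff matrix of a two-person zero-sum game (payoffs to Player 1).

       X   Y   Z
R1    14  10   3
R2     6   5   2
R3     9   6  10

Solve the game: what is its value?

82/11

Row minima: R1 → 3, R2 → 2, R3 → 6; maximin = 6.
Column maxima: X → 14, Y → 10, Z → 10; minimax = 10.
6 ≠ 10, so there is no saddle point; optimal play is mixed.
R2 is strictly dominated by R1, so Player 1 never plays it.
X is strictly dominated by Y (it gives Player 1 strictly more in every row), so Player 2 never plays it.
On the remaining 2×2 (R1, R3 vs Y, Z):
Let Player 1 play R1 with probability p. Expected payoff against Y: 10p + 6(1−p) = 4p + 6; against Z: 3p + 10(1−p) = −7p + 10.
Setting these equal: 4p + 6 = −7p + 10 ⇒ 11p = 4 ⇒ p = 4/11, and the value is (4)·(4/11) + 6 = 82/11.
For Player 2: with q = P(Y), equating R1's and R3's payoffs gives 7q + 3 = −4q + 10 ⇒ q = 7/11.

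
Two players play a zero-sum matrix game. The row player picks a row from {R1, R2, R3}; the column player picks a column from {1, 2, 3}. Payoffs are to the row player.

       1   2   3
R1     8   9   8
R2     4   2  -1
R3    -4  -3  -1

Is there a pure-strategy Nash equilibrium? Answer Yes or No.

Row minima: R1 → 8, R2 → -1, R3 → -4; maximin = 8.
Column maxima: 1 → 8, 2 → 9, 3 → 8; minimax = 8.
maximin = minimax = 8, so a saddle point exists.

Yes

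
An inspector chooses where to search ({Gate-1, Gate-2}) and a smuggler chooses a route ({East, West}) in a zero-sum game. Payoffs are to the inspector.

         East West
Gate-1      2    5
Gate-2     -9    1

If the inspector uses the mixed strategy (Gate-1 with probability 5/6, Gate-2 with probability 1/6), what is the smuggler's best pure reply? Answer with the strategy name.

If the smuggler plays East, the inspector's expected payoff is (5/6)·2 + (1/6)·(-9) = 1/6.
If the smuggler plays West, the inspector's expected payoff is (5/6)·5 + (1/6)·1 = 13/3.
The smuggler minimizes the inspector's payoff; the smallest is 1/6, so the best response is East.

East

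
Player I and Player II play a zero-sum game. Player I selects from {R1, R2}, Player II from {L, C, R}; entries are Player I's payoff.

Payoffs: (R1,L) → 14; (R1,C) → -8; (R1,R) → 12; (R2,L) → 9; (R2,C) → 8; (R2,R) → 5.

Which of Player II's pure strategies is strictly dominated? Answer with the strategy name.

L

C holds Player I's payoff strictly below L in every row: -8 < 14, 8 < 9.
So L is strictly dominated for Player II.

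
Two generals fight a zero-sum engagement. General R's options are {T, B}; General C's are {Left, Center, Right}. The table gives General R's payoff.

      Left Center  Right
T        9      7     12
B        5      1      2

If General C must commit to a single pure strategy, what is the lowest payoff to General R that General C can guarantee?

7

Column maxima: Left → 9, Center → 7, Right → 12.
The smallest of these is 7.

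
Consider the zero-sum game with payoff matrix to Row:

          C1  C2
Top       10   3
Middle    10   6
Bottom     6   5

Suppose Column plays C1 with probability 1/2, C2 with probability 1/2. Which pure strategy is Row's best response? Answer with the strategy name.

Middle

Expected payoff of Top: (1/2)·10 + (1/2)·3 = 13/2.
Expected payoff of Middle: (1/2)·10 + (1/2)·6 = 8.
Expected payoff of Bottom: (1/2)·6 + (1/2)·5 = 11/2.
The largest is 8, so Row's best response is Middle.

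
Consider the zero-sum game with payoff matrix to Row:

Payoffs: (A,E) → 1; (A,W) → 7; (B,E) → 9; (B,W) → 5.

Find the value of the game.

29/5

Row minima: A → 1, B → 5; maximin = 5.
Column maxima: E → 9, W → 7; minimax = 7.
5 ≠ 7, so there is no saddle point; optimal play is mixed.
Let Row play A with probability p. Expected payoff against E: 1p + 9(1−p) = −8p + 9; against W: 7p + 5(1−p) = 2p + 5.
Setting these equal: −8p + 9 = 2p + 5 ⇒ −10p = -4 ⇒ p = 2/5, and the value is (-8)·(2/5) + 9 = 29/5.
For Column: with q = P(E), equating A's and B's payoffs gives −6q + 7 = 4q + 5 ⇒ q = 1/5.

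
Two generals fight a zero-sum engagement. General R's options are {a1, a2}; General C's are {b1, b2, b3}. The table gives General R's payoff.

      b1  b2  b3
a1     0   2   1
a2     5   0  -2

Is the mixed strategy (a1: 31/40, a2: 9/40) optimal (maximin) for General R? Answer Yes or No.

No

Against b1 this mix gives (31/40)·0 + (9/40)·5 = 9/8.
Against b2 this mix gives (31/40)·2 + (9/40)·0 = 31/20.
Against b3 this mix gives (31/40)·1 + (9/40)·(-2) = 13/40.
General C will play b3, holding General R to 13/40. Shifting weight toward the row that does better against b3 would raise this floor (the equalizing mix achieves 5/8 against both b3 and b1), so the proposed strategy is not optimal.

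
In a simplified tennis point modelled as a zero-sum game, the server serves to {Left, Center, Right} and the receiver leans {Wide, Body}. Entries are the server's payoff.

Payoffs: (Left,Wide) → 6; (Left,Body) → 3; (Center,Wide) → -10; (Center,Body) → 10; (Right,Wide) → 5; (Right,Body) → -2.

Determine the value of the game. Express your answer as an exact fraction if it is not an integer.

90/23

Row minima: Left → 3, Center → -10, Right → -2; maximin = 3.
Column maxima: Wide → 6, Body → 10; minimax = 6.
3 ≠ 6, so there is no saddle point; optimal play is mixed.
Right is strictly dominated by Left, so the server never plays it.
On the remaining 2×2 (Left, Center vs Wide, Body):
Let the server play Left with probability p. Expected payoff against Wide: 6p + (-10)(1−p) = 16p − 10; against Body: 3p + 10(1−p) = −7p + 10.
Setting these equal: 16p − 10 = −7p + 10 ⇒ 23p = 20 ⇒ p = 20/23, and the value is (16)·(20/23) − 10 = 90/23.
For the receiver: with q = P(Wide), equating Left's and Center's payoffs gives 3q + 3 = −20q + 10 ⇒ q = 7/23.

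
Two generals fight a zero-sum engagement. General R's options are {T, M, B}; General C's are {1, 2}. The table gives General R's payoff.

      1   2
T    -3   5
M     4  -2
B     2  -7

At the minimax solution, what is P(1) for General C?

Row minima: T → -3, M → -2, B → -7; maximin = -2.
Column maxima: 1 → 4, 2 → 5; minimax = 4.
-2 ≠ 4, so there is no saddle point; optimal play is mixed.
B is strictly dominated by M, so General R never plays it.
On the remaining 2×2 (T, M vs 1, 2):
Let General R play T with probability p. Expected payoff against 1: (-3)p + 4(1−p) = −7p + 4; against 2: 5p + (-2)(1−p) = 7p − 2.
Setting these equal: −7p + 4 = 7p − 2 ⇒ −14p = -6 ⇒ p = 3/7, and the value is (-7)·(3/7) + 4 = 1.
For General C: with q = P(1), equating T's and M's payoffs gives −8q + 5 = 6q − 2 ⇒ q = 1/2.

1/2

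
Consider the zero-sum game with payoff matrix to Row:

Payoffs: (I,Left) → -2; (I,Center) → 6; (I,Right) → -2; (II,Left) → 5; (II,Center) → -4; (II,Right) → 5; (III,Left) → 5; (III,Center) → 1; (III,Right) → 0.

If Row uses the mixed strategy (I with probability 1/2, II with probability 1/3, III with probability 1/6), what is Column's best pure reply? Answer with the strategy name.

Right

If Column plays Left, Row's expected payoff is (1/2)·(-2) + (1/3)·5 + (1/6)·5 = 3/2.
If Column plays Center, Row's expected payoff is (1/2)·6 + (1/3)·(-4) + (1/6)·1 = 11/6.
If Column plays Right, Row's expected payoff is (1/2)·(-2) + (1/3)·5 + (1/6)·0 = 2/3.
Column minimizes Row's payoff; the smallest is 2/3, so the best response is Right.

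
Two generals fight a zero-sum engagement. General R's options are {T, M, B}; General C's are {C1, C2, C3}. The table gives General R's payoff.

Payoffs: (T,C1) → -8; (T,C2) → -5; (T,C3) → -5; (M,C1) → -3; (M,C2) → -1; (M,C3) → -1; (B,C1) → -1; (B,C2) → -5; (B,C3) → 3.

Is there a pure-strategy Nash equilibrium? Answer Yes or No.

No

Row minima: T → -8, M → -3, B → -5; maximin = -3.
Column maxima: C1 → -1, C2 → -1, C3 → 3; minimax = -1.
-3 ≠ -1, so no pure-strategy equilibrium exists.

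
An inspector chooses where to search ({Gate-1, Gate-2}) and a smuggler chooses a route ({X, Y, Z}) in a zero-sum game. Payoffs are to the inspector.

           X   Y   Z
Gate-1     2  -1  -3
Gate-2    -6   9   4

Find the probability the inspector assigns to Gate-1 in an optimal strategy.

Row minima: Gate-1 → -3, Gate-2 → -6; maximin = -3.
Column maxima: X → 2, Y → 9, Z → 4; minimax = 2.
-3 ≠ 2, so there is no saddle point; optimal play is mixed.
Y is strictly dominated by Z (it gives the inspector strictly more in every row), so the smuggler never plays it.
On the remaining 2×2 (Gate-1, Gate-2 vs X, Z):
Let the inspector play Gate-1 with probability p. Expected payoff against X: 2p + (-6)(1−p) = 8p − 6; against Z: (-3)p + 4(1−p) = −7p + 4.
Setting these equal: 8p − 6 = −7p + 4 ⇒ 15p = 10 ⇒ p = 2/3, and the value is (8)·(2/3) − 6 = -2/3.
For the smuggler: with q = P(X), equating Gate-1's and Gate-2's payoffs gives 5q − 3 = −10q + 4 ⇒ q = 7/15.

2/3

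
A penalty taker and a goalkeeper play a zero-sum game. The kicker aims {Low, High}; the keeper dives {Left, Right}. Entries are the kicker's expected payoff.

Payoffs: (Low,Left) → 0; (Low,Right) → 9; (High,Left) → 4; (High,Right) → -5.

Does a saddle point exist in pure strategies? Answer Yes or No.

No

Row minima: Low → 0, High → -5; maximin = 0.
Column maxima: Left → 4, Right → 9; minimax = 4.
0 ≠ 4, so no pure-strategy equilibrium exists.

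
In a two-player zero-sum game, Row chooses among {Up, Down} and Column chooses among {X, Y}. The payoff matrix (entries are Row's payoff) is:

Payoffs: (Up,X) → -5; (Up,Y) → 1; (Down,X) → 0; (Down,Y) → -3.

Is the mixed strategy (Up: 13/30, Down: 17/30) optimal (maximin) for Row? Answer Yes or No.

Against X this mix gives (13/30)·(-5) + (17/30)·0 = -13/6.
Against Y this mix gives (13/30)·1 + (17/30)·(-3) = -19/15.
Column will play X, holding Row to -13/6. Shifting weight toward the row that does better against X would raise this floor (the equalizing mix achieves -5/3 against both X and Y), so the proposed strategy is not optimal.

No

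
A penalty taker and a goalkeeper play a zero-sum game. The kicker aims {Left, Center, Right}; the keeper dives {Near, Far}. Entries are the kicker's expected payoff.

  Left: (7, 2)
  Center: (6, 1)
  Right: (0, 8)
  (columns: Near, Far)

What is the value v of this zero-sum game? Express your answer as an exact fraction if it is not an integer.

Row minima: Left → 2, Center → 1, Right → 0; maximin = 2.
Column maxima: Near → 7, Far → 8; minimax = 7.
2 ≠ 7, so there is no saddle point; optimal play is mixed.
Center is strictly dominated by Left, so the kicker never plays it.
On the remaining 2×2 (Left, Right vs Near, Far):
Let the kicker play Left with probability p. Expected payoff against Near: 7p + 0(1−p) = 7p; against Far: 2p + 8(1−p) = −6p + 8.
Setting these equal: 7p = −6p + 8 ⇒ 13p = 8 ⇒ p = 8/13, and the value is (7)·(8/13) = 56/13.
For the keeper: with q = P(Near), equating Left's and Right's payoffs gives 5q + 2 = −8q + 8 ⇒ q = 6/13.

56/13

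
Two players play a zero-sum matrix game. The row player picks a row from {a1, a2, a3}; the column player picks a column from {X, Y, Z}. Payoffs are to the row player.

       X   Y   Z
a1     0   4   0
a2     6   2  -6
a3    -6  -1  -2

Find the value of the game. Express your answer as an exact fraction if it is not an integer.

0

Row minima: a1 → 0, a2 → -6, a3 → -6; maximin = 0.
Column maxima: X → 6, Y → 4, Z → 0; minimax = 0.
Since maximin = minimax = 0, there is a saddle point and the value is 0.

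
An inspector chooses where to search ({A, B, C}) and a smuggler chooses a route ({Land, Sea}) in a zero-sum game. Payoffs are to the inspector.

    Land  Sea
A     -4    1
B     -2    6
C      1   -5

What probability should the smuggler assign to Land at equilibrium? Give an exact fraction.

Row minima: A → -4, B → -2, C → -5; maximin = -2.
Column maxima: Land → 1, Sea → 6; minimax = 1.
-2 ≠ 1, so there is no saddle point; optimal play is mixed.
A is strictly dominated by B, so the inspector never plays it.
On the remaining 2×2 (B, C vs Land, Sea):
Let the inspector play B with probability p. Expected payoff against Land: (-2)p + 1(1−p) = −3p + 1; against Sea: 6p + (-5)(1−p) = 11p − 5.
Setting these equal: −3p + 1 = 11p − 5 ⇒ −14p = -6 ⇒ p = 3/7, and the value is (-3)·(3/7) + 1 = -2/7.
For the smuggler: with q = P(Land), equating B's and C's payoffs gives −8q + 6 = 6q − 5 ⇒ q = 11/14.

11/14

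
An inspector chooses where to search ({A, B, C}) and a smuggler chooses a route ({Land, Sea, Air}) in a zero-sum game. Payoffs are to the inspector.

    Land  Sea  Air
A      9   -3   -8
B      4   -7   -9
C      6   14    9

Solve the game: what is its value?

129/20

Row minima: A → -8, B → -9, C → 6; maximin = 6.
Column maxima: Land → 9, Sea → 14, Air → 9; minimax = 9.
6 ≠ 9, so there is no saddle point; optimal play is mixed.
B is strictly dominated by A, so the inspector never plays it.
Sea is strictly dominated by Air (it gives the inspector strictly more in every row), so the smuggler never plays it.
On the remaining 2×2 (A, C vs Land, Air):
Let the inspector play A with probability p. Expected payoff against Land: 9p + 6(1−p) = 3p + 6; against Air: (-8)p + 9(1−p) = −17p + 9.
Setting these equal: 3p + 6 = −17p + 9 ⇒ 20p = 3 ⇒ p = 3/20, and the value is (3)·(3/20) + 6 = 129/20.
For the smuggler: with q = P(Land), equating A's and C's payoffs gives 17q − 8 = −3q + 9 ⇒ q = 17/20.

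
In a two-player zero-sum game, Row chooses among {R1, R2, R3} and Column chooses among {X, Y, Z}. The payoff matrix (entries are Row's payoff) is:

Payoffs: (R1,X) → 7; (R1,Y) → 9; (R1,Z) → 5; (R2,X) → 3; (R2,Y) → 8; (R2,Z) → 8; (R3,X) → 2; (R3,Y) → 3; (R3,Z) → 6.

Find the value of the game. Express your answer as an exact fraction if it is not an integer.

41/7

Row minima: R1 → 5, R2 → 3, R3 → 2; maximin = 5.
Column maxima: X → 7, Y → 9, Z → 8; minimax = 7.
5 ≠ 7, so there is no saddle point; optimal play is mixed.
R3 is strictly dominated by R2, so Row never plays it.
Y is strictly dominated by X (it gives Row strictly more in every row), so Column never plays it.
On the remaining 2×2 (R1, R2 vs X, Z):
Let Row play R1 with probability p. Expected payoff against X: 7p + 3(1−p) = 4p + 3; against Z: 5p + 8(1−p) = −3p + 8.
Setting these equal: 4p + 3 = −3p + 8 ⇒ 7p = 5 ⇒ p = 5/7, and the value is (4)·(5/7) + 3 = 41/7.
For Column: with q = P(X), equating R1's and R2's payoffs gives 2q + 5 = −5q + 8 ⇒ q = 3/7.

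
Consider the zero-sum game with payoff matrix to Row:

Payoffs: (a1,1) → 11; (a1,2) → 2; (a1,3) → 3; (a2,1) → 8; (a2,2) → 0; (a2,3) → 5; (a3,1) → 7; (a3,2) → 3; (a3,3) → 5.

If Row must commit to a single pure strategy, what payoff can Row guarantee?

3

Row minima: a1 → 2, a2 → 0, a3 → 3.
The best of these is 3.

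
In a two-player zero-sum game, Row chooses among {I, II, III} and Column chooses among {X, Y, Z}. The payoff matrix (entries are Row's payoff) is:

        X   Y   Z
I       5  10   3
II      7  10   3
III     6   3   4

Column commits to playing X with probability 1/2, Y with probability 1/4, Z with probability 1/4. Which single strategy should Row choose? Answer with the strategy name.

II

Expected payoff of I: (1/2)·5 + (1/4)·10 + (1/4)·3 = 23/4.
Expected payoff of II: (1/2)·7 + (1/4)·10 + (1/4)·3 = 27/4.
Expected payoff of III: (1/2)·6 + (1/4)·3 + (1/4)·4 = 19/4.
The largest is 27/4, so Row's best response is II.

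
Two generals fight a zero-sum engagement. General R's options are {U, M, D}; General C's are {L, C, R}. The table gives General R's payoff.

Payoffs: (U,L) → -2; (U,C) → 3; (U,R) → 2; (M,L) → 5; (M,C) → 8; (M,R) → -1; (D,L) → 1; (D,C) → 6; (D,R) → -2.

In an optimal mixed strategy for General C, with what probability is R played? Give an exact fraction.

Row minima: U → -2, M → -1, D → -2; maximin = -1.
Column maxima: L → 5, C → 8, R → 2; minimax = 2.
-1 ≠ 2, so there is no saddle point; optimal play is mixed.
D is strictly dominated by M, so General R never plays it.
C is strictly dominated by L (it gives General R strictly more in every row), so General C never plays it.
On the remaining 2×2 (U, M vs L, R):
Let General R play U with probability p. Expected payoff against L: (-2)p + 5(1−p) = −7p + 5; against R: 2p + (-1)(1−p) = 3p − 1.
Setting these equal: −7p + 5 = 3p − 1 ⇒ −10p = -6 ⇒ p = 3/5, and the value is (-7)·(3/5) + 5 = 4/5.
For General C: with q = P(L), equating U's and M's payoffs gives −4q + 2 = 6q − 1 ⇒ q = 3/10.

7/10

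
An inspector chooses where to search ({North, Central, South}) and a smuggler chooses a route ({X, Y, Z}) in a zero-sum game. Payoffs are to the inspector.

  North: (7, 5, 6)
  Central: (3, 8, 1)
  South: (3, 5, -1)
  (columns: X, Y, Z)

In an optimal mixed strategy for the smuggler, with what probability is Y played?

5/8

Row minima: North → 5, Central → 1, South → -1; maximin = 5.
Column maxima: X → 7, Y → 8, Z → 6; minimax = 6.
5 ≠ 6, so there is no saddle point; optimal play is mixed.
X is strictly dominated by Z (it gives the inspector strictly more in every row), so the smuggler never plays it.
With X eliminated, South is strictly dominated by Central (Central gives the inspector strictly more in every remaining column), so the inspector never plays it.
On the remaining 2×2 (North, Central vs Y, Z):
Let the inspector play North with probability p. Expected payoff against Y: 5p + 8(1−p) = −3p + 8; against Z: 6p + 1(1−p) = 5p + 1.
Setting these equal: −3p + 8 = 5p + 1 ⇒ −8p = -7 ⇒ p = 7/8, and the value is (-3)·(7/8) + 8 = 43/8.
For the smuggler: with q = P(Y), equating North's and Central's payoffs gives −q + 6 = 7q + 1 ⇒ q = 5/8.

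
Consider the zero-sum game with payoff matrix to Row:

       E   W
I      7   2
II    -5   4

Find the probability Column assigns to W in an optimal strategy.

6/7

Row minima: I → 2, II → -5; maximin = 2.
Column maxima: E → 7, W → 4; minimax = 4.
2 ≠ 4, so there is no saddle point; optimal play is mixed.
Let Row play I with probability p. Expected payoff against E: 7p + (-5)(1−p) = 12p − 5; against W: 2p + 4(1−p) = −2p + 4.
Setting these equal: 12p − 5 = −2p + 4 ⇒ 14p = 9 ⇒ p = 9/14, and the value is (12)·(9/14) − 5 = 19/7.
For Column: with q = P(E), equating I's and II's payoffs gives 5q + 2 = −9q + 4 ⇒ q = 1/7.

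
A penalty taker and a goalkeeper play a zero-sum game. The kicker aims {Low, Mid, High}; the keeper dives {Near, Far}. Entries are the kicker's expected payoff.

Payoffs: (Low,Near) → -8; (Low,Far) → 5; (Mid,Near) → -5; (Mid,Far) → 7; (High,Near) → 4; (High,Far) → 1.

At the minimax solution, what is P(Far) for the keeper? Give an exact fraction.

Row minima: Low → -8, Mid → -5, High → 1; maximin = 1.
Column maxima: Near → 4, Far → 7; minimax = 4.
1 ≠ 4, so there is no saddle point; optimal play is mixed.
Low is strictly dominated by Mid, so the kicker never plays it.
On the remaining 2×2 (Mid, High vs Near, Far):
Let the kicker play Mid with probability p. Expected payoff against Near: (-5)p + 4(1−p) = −9p + 4; against Far: 7p + 1(1−p) = 6p + 1.
Setting these equal: −9p + 4 = 6p + 1 ⇒ −15p = -3 ⇒ p = 1/5, and the value is (-9)·(1/5) + 4 = 11/5.
For the keeper: with q = P(Near), equating Mid's and High's payoffs gives −12q + 7 = 3q + 1 ⇒ q = 2/5.

3/5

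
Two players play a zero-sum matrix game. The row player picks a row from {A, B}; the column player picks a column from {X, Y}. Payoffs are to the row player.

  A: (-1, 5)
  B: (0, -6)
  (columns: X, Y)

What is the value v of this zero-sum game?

Row minima: A → -1, B → -6; maximin = -1.
Column maxima: X → 0, Y → 5; minimax = 0.
-1 ≠ 0, so there is no saddle point; optimal play is mixed.
Let the row player play A with probability p. Expected payoff against X: (-1)p + 0(1−p) = −p; against Y: 5p + (-6)(1−p) = 11p − 6.
Setting these equal: −p = 11p − 6 ⇒ −12p = -6 ⇒ p = 1/2, and the value is (-1)·(1/2) = -1/2.
For the column player: with q = P(X), equating A's and B's payoffs gives −6q + 5 = 6q − 6 ⇒ q = 11/12.

-1/2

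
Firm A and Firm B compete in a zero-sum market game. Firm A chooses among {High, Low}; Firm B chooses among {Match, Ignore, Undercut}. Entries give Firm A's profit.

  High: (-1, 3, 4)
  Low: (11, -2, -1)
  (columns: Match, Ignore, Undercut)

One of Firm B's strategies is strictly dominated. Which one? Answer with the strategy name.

Ignore holds Firm A's payoff strictly below Undercut in every row: 3 < 4, -2 < -1.
So Undercut is strictly dominated for Firm B.

Undercut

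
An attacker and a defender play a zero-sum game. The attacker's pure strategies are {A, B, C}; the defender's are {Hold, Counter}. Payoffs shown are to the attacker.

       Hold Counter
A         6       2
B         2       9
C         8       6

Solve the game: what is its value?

20/3

Row minima: A → 2, B → 2, C → 6; maximin = 6.
Column maxima: Hold → 8, Counter → 9; minimax = 8.
6 ≠ 8, so there is no saddle point; optimal play is mixed.
A is strictly dominated by C, so the attacker never plays it.
On the remaining 2×2 (B, C vs Hold, Counter):
Let the attacker play B with probability p. Expected payoff against Hold: 2p + 8(1−p) = −6p + 8; against Counter: 9p + 6(1−p) = 3p + 6.
Setting these equal: −6p + 8 = 3p + 6 ⇒ −9p = -2 ⇒ p = 2/9, and the value is (-6)·(2/9) + 8 = 20/3.
For the defender: with q = P(Hold), equating B's and C's payoffs gives −7q + 9 = 2q + 6 ⇒ q = 1/3.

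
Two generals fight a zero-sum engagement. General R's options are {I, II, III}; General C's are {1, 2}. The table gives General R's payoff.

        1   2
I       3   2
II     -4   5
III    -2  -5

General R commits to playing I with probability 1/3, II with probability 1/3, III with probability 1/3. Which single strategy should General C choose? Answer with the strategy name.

1

If General C plays 1, General R's expected payoff is (1/3)·3 + (1/3)·(-4) + (1/3)·(-2) = -1.
If General C plays 2, General R's expected payoff is (1/3)·2 + (1/3)·5 + (1/3)·(-5) = 2/3.
General C minimizes General R's payoff; the smallest is -1, so the best response is 1.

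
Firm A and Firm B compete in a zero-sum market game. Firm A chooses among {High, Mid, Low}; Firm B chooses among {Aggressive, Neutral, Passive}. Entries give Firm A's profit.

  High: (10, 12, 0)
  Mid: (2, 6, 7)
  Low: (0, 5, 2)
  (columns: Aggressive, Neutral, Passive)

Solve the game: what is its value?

14/3

Row minima: High → 0, Mid → 2, Low → 0; maximin = 2.
Column maxima: Aggressive → 10, Neutral → 12, Passive → 7; minimax = 7.
2 ≠ 7, so there is no saddle point; optimal play is mixed.
Low is strictly dominated by Mid, so Firm A never plays it.
Neutral is strictly dominated by Aggressive (it gives Firm A strictly more in every row), so Firm B never plays it.
On the remaining 2×2 (High, Mid vs Aggressive, Passive):
Let Firm A play High with probability p. Expected payoff against Aggressive: 10p + 2(1−p) = 8p + 2; against Passive: 0p + 7(1−p) = −7p + 7.
Setting these equal: 8p + 2 = −7p + 7 ⇒ 15p = 5 ⇒ p = 1/3, and the value is (8)·(1/3) + 2 = 14/3.
For Firm B: with q = P(Aggressive), equating High's and Mid's payoffs gives 10q = −5q + 7 ⇒ q = 7/15.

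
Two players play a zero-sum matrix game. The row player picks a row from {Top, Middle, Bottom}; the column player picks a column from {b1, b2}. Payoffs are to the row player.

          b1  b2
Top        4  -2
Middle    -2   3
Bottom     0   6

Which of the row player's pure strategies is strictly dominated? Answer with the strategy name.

Bottom gives a strictly higher payoff than Middle against every column: 0 > -2, 6 > 3.
So Middle is strictly dominated and the row player never plays it.

Middle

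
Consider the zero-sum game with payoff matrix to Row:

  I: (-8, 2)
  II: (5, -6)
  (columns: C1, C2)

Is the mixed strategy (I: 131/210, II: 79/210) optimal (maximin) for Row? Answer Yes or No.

No

Against C1 this mix gives (131/210)·(-8) + (79/210)·5 = -653/210.
Against C2 this mix gives (131/210)·2 + (79/210)·(-6) = -106/105.
Column will play C1, holding Row to -653/210. Shifting weight toward the row that does better against C1 would raise this floor (the equalizing mix achieves -38/21 against both C1 and C2), so the proposed strategy is not optimal.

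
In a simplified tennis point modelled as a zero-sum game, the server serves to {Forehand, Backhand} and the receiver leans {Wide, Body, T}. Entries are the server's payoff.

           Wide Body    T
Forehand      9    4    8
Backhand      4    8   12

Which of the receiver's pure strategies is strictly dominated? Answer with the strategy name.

T

Body holds the server's payoff strictly below T in every row: 4 < 8, 8 < 12.
So T is strictly dominated for the receiver.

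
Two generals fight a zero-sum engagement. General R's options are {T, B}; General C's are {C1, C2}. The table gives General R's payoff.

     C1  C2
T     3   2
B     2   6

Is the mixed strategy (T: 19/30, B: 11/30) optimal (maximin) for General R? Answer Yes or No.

No

Against C1 this mix gives (19/30)·3 + (11/30)·2 = 79/30.
Against C2 this mix gives (19/30)·2 + (11/30)·6 = 52/15.
General C will play C1, holding General R to 79/30. Shifting weight toward the row that does better against C1 would raise this floor (the equalizing mix achieves 14/5 against both C1 and C2), so the proposed strategy is not optimal.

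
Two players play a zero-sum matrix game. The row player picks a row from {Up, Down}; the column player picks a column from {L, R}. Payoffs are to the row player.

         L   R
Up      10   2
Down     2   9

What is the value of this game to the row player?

Row minima: Up → 2, Down → 2; maximin = 2.
Column maxima: L → 10, R → 9; minimax = 9.
2 ≠ 9, so there is no saddle point; optimal play is mixed.
Let the row player play Up with probability p. Expected payoff against L: 10p + 2(1−p) = 8p + 2; against R: 2p + 9(1−p) = −7p + 9.
Setting these equal: 8p + 2 = −7p + 9 ⇒ 15p = 7 ⇒ p = 7/15, and the value is (8)·(7/15) + 2 = 86/15.
For the column player: with q = P(L), equating Up's and Down's payoffs gives 8q + 2 = −7q + 9 ⇒ q = 7/15.

86/15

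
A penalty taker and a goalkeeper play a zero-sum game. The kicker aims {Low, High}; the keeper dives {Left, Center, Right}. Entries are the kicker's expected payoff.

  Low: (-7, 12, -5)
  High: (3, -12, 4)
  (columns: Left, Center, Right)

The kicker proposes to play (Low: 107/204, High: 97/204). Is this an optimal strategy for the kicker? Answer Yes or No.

No

Against Left this mix gives (107/204)·(-7) + (97/204)·3 = -229/102.
Against Center this mix gives (107/204)·12 + (97/204)·(-12) = 10/17.
Against Right this mix gives (107/204)·(-5) + (97/204)·4 = -49/68.
The keeper will play Left, holding the kicker to -229/102. Shifting weight toward the row that does better against Left would raise this floor (the equalizing mix achieves -24/17 against both Left and Center), so the proposed strategy is not optimal.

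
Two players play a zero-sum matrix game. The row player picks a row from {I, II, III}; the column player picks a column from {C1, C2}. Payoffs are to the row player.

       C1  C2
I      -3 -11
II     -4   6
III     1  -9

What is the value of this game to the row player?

-3/2

Row minima: I → -11, II → -4, III → -9; maximin = -4.
Column maxima: C1 → 1, C2 → 6; minimax = 1.
-4 ≠ 1, so there is no saddle point; optimal play is mixed.
I is strictly dominated by III, so the row player never plays it.
On the remaining 2×2 (II, III vs C1, C2):
Let the row player play II with probability p. Expected payoff against C1: (-4)p + 1(1−p) = −5p + 1; against C2: 6p + (-9)(1−p) = 15p − 9.
Setting these equal: −5p + 1 = 15p − 9 ⇒ −20p = -10 ⇒ p = 1/2, and the value is (-5)·(1/2) + 1 = -3/2.
For the column player: with q = P(C1), equating II's and III's payoffs gives −10q + 6 = 10q − 9 ⇒ q = 3/4.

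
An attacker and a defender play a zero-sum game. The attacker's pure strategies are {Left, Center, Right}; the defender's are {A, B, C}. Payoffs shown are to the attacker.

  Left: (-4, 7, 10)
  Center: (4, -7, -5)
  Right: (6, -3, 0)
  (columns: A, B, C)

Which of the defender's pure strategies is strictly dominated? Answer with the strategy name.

C

B holds the attacker's payoff strictly below C in every row: 7 < 10, -7 < -5, -3 < 0.
So C is strictly dominated for the defender.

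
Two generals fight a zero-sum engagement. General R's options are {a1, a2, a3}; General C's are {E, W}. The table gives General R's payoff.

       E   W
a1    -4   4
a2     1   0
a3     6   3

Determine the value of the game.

36/11

Row minima: a1 → -4, a2 → 0, a3 → 3; maximin = 3.
Column maxima: E → 6, W → 4; minimax = 4.
3 ≠ 4, so there is no saddle point; optimal play is mixed.
a2 is strictly dominated by a3, so General R never plays it.
On the remaining 2×2 (a1, a3 vs E, W):
Let General R play a1 with probability p. Expected payoff against E: (-4)p + 6(1−p) = −10p + 6; against W: 4p + 3(1−p) = p + 3.
Setting these equal: −10p + 6 = p + 3 ⇒ −11p = -3 ⇒ p = 3/11, and the value is (-10)·(3/11) + 6 = 36/11.
For General C: with q = P(E), equating a1's and a3's payoffs gives −8q + 4 = 3q + 3 ⇒ q = 1/11.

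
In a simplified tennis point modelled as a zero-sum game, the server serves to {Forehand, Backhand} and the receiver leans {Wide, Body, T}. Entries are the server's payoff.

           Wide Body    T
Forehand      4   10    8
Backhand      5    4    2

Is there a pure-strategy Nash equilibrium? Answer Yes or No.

Row minima: Forehand → 4, Backhand → 2; maximin = 4.
Column maxima: Wide → 5, Body → 10, T → 8; minimax = 5.
4 ≠ 5, so no pure-strategy equilibrium exists.

No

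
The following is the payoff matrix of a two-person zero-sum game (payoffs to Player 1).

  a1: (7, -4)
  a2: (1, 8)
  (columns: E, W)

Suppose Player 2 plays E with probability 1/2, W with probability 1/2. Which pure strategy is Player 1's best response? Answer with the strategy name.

Expected payoff of a1: (1/2)·7 + (1/2)·(-4) = 3/2.
Expected payoff of a2: (1/2)·1 + (1/2)·8 = 9/2.
The largest is 9/2, so Player 1's best response is a2.

a2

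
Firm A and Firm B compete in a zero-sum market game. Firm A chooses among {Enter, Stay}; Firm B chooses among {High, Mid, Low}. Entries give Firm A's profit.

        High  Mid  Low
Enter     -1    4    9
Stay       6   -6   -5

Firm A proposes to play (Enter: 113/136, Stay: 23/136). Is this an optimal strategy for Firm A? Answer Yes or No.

No

Against High this mix gives (113/136)·(-1) + (23/136)·6 = 25/136.
Against Mid this mix gives (113/136)·4 + (23/136)·(-6) = 157/68.
Against Low this mix gives (113/136)·9 + (23/136)·(-5) = 451/68.
Firm B will play High, holding Firm A to 25/136. Shifting weight toward the row that does better against High would raise this floor (the equalizing mix achieves 18/17 against both High and Mid), so the proposed strategy is not optimal.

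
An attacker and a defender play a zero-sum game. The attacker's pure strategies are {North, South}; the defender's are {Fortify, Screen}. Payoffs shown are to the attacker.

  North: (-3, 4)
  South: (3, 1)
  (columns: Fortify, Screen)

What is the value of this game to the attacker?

5/3

Row minima: North → -3, South → 1; maximin = 1.
Column maxima: Fortify → 3, Screen → 4; minimax = 3.
1 ≠ 3, so there is no saddle point; optimal play is mixed.
Let the attacker play North with probability p. Expected payoff against Fortify: (-3)p + 3(1−p) = −6p + 3; against Screen: 4p + 1(1−p) = 3p + 1.
Setting these equal: −6p + 3 = 3p + 1 ⇒ −9p = -2 ⇒ p = 2/9, and the value is (-6)·(2/9) + 3 = 5/3.
For the defender: with q = P(Fortify), equating North's and South's payoffs gives −7q + 4 = 2q + 1 ⇒ q = 1/3.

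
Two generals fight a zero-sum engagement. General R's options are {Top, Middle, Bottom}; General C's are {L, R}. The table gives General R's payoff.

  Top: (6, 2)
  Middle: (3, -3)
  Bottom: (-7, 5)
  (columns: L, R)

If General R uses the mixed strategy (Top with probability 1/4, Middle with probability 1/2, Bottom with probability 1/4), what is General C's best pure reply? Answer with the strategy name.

If General C plays L, General R's expected payoff is (1/4)·6 + (1/2)·3 + (1/4)·(-7) = 5/4.
If General C plays R, General R's expected payoff is (1/4)·2 + (1/2)·(-3) + (1/4)·5 = 1/4.
General C minimizes General R's payoff; the smallest is 1/4, so the best response is R.

R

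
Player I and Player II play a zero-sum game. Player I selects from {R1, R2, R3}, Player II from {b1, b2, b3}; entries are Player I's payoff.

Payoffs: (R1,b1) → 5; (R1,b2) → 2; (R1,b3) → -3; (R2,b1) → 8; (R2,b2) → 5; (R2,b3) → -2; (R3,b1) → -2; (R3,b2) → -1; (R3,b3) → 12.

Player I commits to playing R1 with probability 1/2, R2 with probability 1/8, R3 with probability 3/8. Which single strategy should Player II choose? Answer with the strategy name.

If Player II plays b1, Player I's expected payoff is (1/2)·5 + (1/8)·8 + (3/8)·(-2) = 11/4.
If Player II plays b2, Player I's expected payoff is (1/2)·2 + (1/8)·5 + (3/8)·(-1) = 5/4.
If Player II plays b3, Player I's expected payoff is (1/2)·(-3) + (1/8)·(-2) + (3/8)·12 = 11/4.
Player II minimizes Player I's payoff; the smallest is 5/4, so the best response is b2.

b2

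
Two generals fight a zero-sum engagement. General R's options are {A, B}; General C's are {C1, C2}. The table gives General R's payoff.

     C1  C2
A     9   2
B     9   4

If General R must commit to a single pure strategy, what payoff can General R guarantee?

4

Row minima: A → 2, B → 4.
The best of these is 4.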